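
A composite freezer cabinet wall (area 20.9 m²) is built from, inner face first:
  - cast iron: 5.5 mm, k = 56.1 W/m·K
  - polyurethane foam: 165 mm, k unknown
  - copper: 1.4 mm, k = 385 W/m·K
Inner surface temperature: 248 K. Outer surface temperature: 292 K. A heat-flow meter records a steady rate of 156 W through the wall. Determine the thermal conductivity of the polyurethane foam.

Model the wall as resistances in series:
R_cast iron = L/(kA) = 0.0055/(56.1×20.9) = 4.691×10^-6 K/W
R_copper = L/(kA) = 0.0014/(385×20.9) = 1.74×10^-7 K/W
Sum of known resistances R_other = 4.865×10^-6 K/W
Total R = ΔT/Q = 44/156 = 0.2821 K/W
R_polyurethane foam = R_total − R_other = 0.282 K/W
k = L/(R·A) = 0.165/(0.282×20.9)

k ≈ 0.028 W/(m·K)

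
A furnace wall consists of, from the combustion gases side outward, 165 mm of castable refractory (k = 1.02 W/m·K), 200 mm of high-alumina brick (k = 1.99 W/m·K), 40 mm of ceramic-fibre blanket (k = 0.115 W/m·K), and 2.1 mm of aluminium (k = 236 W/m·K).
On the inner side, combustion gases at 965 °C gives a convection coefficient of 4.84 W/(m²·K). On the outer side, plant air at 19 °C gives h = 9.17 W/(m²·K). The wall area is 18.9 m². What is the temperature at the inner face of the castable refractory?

T ≈ 754 °C

Treating each layer as a thermal resistance in series:
R_inner film = 1/(h_i·A) = 1/(4.84×18.9) = 0.01093 K/W
R_castable refractory = L/(kA) = 0.165/(1.02×18.9) = 0.008559 K/W
R_high-alumina brick = L/(kA) = 0.2/(1.99×18.9) = 0.005318 K/W
R_ceramic-fibre blanket = L/(kA) = 0.04/(0.115×18.9) = 0.0184 K/W
R_aluminium = L/(kA) = 0.0021/(236×18.9) = 4.708×10^-7 K/W
R_outer film = 1/(h_o·A) = 1/(9.17×18.9) = 0.00577 K/W
R_total = 0.04898 K/W;  Q = ΔT/R_total = 946/0.04898 = 19310 W
T_interface = T_inner − Q·ΣR(inner→interface) = 965 − 19300×0.01093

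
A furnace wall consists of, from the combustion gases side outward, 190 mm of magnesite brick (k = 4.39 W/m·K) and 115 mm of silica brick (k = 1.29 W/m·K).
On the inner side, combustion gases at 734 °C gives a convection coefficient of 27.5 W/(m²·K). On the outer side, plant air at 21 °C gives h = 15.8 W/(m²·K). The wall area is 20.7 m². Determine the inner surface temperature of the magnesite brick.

T ≈ 622 °C

Series thermal resistances:
R_inner film = 1/(h_i·A) = 1/(27.5×20.7) = 0.001757 K/W
R_magnesite brick = L/(kA) = 0.19/(4.39×20.7) = 0.002091 K/W
R_silica brick = L/(kA) = 0.115/(1.29×20.7) = 0.004307 K/W
R_outer film = 1/(h_o·A) = 1/(15.8×20.7) = 0.003058 K/W
R_total = 0.01121 K/W;  Q = ΔT/R_total = 713/0.01121 = 63590 W
T_interface = T_inner − Q·ΣR(inner→interface) = 734 − 63600×0.001757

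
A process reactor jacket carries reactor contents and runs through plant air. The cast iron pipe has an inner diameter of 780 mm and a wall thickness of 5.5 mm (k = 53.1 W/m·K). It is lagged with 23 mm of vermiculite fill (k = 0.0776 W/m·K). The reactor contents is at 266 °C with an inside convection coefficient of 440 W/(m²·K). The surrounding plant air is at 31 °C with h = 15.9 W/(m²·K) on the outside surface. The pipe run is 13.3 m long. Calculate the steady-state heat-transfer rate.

Q ≈ 22200 W

Cylindrical conduction, so R = ln(r₂/r₁)/(2πkL) per layer, in series:
R_inner film = 1/(h_i·2πr₁L) = 1/(440×2π×0.39×13.3) = 6.974×10^-5 K/W
R_cast iron pipe wall = ln(395.5/390)/(2π×53.1×13.3) = 3.156×10^-6 K/W
R_vermiculite fill = ln(418.5/395.5)/(2π×0.0776×13.3) = 0.008717 K/W
R_outer film = 1/(h_o·2πr_oL) = 1/(15.9×2π×0.4185×13.3) = 0.001798 K/W
R_total = 0.01059 K/W
Q = ΔT/R_total = 235/0.01059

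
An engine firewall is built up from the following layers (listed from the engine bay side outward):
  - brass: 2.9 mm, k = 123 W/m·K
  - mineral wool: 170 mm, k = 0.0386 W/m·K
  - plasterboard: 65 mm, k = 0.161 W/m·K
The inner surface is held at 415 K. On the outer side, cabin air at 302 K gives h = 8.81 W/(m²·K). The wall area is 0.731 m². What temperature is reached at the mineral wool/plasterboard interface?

Using the resistance-network approach (series):
R_brass = L/(kA) = 0.0029/(123×0.731) = 3.225×10^-5 K/W
R_mineral wool = L/(kA) = 0.17/(0.0386×0.731) = 6.025 K/W
R_plasterboard = L/(kA) = 0.065/(0.161×0.731) = 0.5523 K/W
R_outer film = 1/(h_o·A) = 1/(8.81×0.731) = 0.1553 K/W
R_total = 6.732 K/W;  Q = ΔT/R_total = 113/6.732 = 16.78 W
T_interface = T_inner − Q·ΣR(inner→interface) = 415 − 16.8×6.025

T ≈ 314 K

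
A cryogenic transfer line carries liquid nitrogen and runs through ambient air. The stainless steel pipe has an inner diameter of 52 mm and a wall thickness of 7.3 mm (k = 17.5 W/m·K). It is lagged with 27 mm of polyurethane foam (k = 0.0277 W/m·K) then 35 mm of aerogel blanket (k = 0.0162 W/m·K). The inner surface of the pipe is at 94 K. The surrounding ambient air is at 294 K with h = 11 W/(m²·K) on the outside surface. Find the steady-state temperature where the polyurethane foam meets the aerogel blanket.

T ≈ 179 K

Per-layer cylindrical resistances, series-summed:
R_stainless steel pipe wall = ln(33.3/26)/(2π×17.5×1) = 0.002251 K/W
R_polyurethane foam = ln(60.3/33.3)/(2π×0.0277×1) = 3.412 K/W
R_aerogel blanket = ln(95.3/60.3)/(2π×0.0162×1) = 4.497 K/W
R_outer film = 1/(h_o·2πr_oL) = 1/(11×2π×0.0953×1) = 0.1518 K/W
R_total = 8.062 K/W
Q = ΔT/R_total = 200/8.062
Q = 24.8 W/m
T_interface = T_inner + Q·ΣR(inner→interface) = 94 + 24.8×3.414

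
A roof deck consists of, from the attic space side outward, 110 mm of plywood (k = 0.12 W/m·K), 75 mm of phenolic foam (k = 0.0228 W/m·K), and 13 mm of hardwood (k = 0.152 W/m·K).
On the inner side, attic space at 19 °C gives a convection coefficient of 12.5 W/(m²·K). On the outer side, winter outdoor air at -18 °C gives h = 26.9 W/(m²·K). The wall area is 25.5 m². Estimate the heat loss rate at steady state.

Q ≈ 214 W

Using the resistance-network approach (series):
R_inner film = 1/(h_i·A) = 1/(12.5×25.5) = 0.003137 K/W
R_plywood = L/(kA) = 0.11/(0.12×25.5) = 0.03595 K/W
R_phenolic foam = L/(kA) = 0.075/(0.0228×25.5) = 0.129 K/W
R_hardwood = L/(kA) = 0.013/(0.152×25.5) = 0.003354 K/W
R_outer film = 1/(h_o·A) = 1/(26.9×25.5) = 0.001458 K/W
R_total = 0.1729 K/W
Q = ΔT / R_total = 37 / 0.1729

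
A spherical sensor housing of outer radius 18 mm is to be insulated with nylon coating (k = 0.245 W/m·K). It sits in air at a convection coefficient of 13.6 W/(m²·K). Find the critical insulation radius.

r_cr ≈ 36 mm

For a sphere r_cr = 2k/h = 2×0.245/13.6
r_cr = 36 mm; since the bare radius (18 mm) is below r_cr, adding a thin layer of insulation will *increase* heat loss.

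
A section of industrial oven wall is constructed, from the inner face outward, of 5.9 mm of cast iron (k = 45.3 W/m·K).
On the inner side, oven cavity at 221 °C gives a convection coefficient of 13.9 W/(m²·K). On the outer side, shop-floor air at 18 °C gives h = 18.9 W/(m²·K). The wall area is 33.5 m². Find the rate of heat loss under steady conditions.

Series thermal resistances:
R_inner film = 1/(h_i·A) = 1/(13.9×33.5) = 0.002148 K/W
R_cast iron = L/(kA) = 0.0059/(45.3×33.5) = 3.888×10^-6 K/W
R_outer film = 1/(h_o·A) = 1/(18.9×33.5) = 0.001579 K/W
R_total = 0.003731 K/W
Q = ΔT / R_total = 203 / 0.003731

Q ≈ 54400 W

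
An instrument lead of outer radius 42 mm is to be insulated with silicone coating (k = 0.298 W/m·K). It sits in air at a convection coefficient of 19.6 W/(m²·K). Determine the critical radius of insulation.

r_cr ≈ 15.2 mm

For a cylinder r_cr = k/h = 0.298/19.6
r_cr = 15.2 mm; since the bare radius (42 mm) is above r_cr, any added insulation will reduce heat loss.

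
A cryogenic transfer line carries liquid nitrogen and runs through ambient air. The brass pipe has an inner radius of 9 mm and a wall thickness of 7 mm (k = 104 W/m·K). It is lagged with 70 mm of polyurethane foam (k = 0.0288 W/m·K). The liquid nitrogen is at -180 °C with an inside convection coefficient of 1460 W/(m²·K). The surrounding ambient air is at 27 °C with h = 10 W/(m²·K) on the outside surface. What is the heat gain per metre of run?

Treating each annulus and film as a series resistance:
R_inner film = 1/(h_i·2πr₁L) = 1/(1460×2π×0.009×1) = 0.01211 K/W
R_brass pipe wall = ln(16/9)/(2π×104×1) = 8.805×10^-4 K/W
R_polyurethane foam = ln(86/16)/(2π×0.0288×1) = 9.294 K/W
R_outer film = 1/(h_o·2πr_oL) = 1/(10×2π×0.086×1) = 0.1851 K/W
R_total = 9.492 K/W
Q = ΔT/R_total = 207/9.492

q′ ≈ 21.8 W/m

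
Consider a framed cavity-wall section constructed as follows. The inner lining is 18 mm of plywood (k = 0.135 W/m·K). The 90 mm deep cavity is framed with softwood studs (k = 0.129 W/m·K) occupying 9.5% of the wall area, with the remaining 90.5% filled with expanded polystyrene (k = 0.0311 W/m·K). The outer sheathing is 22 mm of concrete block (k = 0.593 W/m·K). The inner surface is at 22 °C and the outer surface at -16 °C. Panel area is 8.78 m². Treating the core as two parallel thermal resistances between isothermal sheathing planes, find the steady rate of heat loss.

Sheathing layers in series; stud and cavity paths in parallel between them.
R_inner = 0.018/(0.135×8.78) = 0.01519 K/W
R_stud  = 0.09/(0.129×0.095×8.78) = 0.8364 K/W
R_cav   = 0.09/(0.0311×0.905×8.78) = 0.3642 K/W
1/R_core = 1/R_stud + 1/R_cav → R_core = 0.2537 K/W
R_outer = 0.022/(0.593×8.78) = 0.004225 K/W
R_total = 0.2731 K/W
Q = ΔT/R_total = 38/0.2731

Q ≈ 139 W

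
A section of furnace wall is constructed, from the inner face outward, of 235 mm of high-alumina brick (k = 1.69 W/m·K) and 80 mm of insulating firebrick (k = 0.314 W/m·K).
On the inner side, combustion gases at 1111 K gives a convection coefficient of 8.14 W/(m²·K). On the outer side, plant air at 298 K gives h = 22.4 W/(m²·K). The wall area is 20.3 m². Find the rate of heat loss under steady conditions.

Q ≈ 29400 W

Series thermal resistances:
R_inner film = 1/(h_i·A) = 1/(8.14×20.3) = 0.006052 K/W
R_high-alumina brick = L/(kA) = 0.235/(1.69×20.3) = 0.00685 K/W
R_insulating firebrick = L/(kA) = 0.08/(0.314×20.3) = 0.01255 K/W
R_outer film = 1/(h_o·A) = 1/(22.4×20.3) = 0.002199 K/W
R_total = 0.02765 K/W
Q = ΔT / R_total = 813 / 0.02765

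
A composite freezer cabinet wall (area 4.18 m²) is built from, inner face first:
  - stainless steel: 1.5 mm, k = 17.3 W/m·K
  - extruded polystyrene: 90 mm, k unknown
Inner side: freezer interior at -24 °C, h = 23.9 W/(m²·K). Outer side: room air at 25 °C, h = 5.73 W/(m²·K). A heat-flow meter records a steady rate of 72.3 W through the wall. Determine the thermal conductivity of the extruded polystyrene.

Model the wall as resistances in series:
R_inner film = 1/(h_i·A) = 1/(23.9×4.18) = 0.01001 K/W
R_stainless steel = L/(kA) = 0.0015/(17.3×4.18) = 2.074×10^-5 K/W
R_outer film = 1/(h_o·A) = 1/(5.73×4.18) = 0.04175 K/W
Sum of known resistances R_other = 0.05178 K/W
Total R = ΔT/Q = 49/72.3 = 0.6777 K/W
R_extruded polystyrene = R_total − R_other = 0.6259 K/W
k = L/(R·A) = 0.09/(0.6259×4.18)

k ≈ 0.0344 W/(m·K)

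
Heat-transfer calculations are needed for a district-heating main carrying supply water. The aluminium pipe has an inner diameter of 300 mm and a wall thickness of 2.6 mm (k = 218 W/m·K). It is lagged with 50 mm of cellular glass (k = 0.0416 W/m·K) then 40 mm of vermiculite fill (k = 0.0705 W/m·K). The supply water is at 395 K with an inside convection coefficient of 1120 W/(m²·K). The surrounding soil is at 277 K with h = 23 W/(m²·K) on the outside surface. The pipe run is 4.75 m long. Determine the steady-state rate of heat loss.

Radial resistances (cylindrical: R_cond = ln(r_o/r_i)/(2πkL), R_conv = 1/(h·2πrL)):
R_inner film = 1/(h_i·2πr₁L) = 1/(1120×2π×0.15×4.75) = 1.994×10^-4 K/W
R_aluminium pipe wall = ln(152.6/150)/(2π×218×4.75) = 2.641×10^-6 K/W
R_cellular glass = ln(202.6/152.6)/(2π×0.0416×4.75) = 0.2283 K/W
R_vermiculite fill = ln(242.6/202.6)/(2π×0.0705×4.75) = 0.08563 K/W
R_outer film = 1/(h_o·2πr_oL) = 1/(23×2π×0.2426×4.75) = 0.006005 K/W
R_total = 0.3201 K/W
Q = ΔT/R_total = 118/0.3201

Q ≈ 369 W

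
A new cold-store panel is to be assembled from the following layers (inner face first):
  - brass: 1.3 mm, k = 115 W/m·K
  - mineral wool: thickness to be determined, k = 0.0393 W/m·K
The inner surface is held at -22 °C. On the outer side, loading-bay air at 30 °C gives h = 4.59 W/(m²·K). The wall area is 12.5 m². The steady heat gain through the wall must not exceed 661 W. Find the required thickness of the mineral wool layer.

Using the resistance-network approach (series):
R_brass = L/(kA) = 0.0013/(115×12.5) = 9.043×10^-7 K/W
R_outer film = 1/(h_o·A) = 1/(4.59×12.5) = 0.01743 K/W
Sum of the known resistances R_other = 0.01743 K/W
Required total resistance R_tot = ΔT/Q_allow = 52/661 = 0.07867 K/W
R_mineral wool = R_tot − R_other = 0.06124 K/W
L = R·k·A = 0.06124×0.0393×12.5

L ≈ 30.1 mm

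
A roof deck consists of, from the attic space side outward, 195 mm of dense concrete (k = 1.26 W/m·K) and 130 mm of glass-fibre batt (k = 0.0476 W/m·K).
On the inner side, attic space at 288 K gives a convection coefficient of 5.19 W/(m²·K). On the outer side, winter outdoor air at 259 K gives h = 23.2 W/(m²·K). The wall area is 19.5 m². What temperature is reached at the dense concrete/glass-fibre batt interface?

T ≈ 285 K

Using the resistance-network approach (series):
R_inner film = 1/(h_i·A) = 1/(5.19×19.5) = 0.009881 K/W
R_dense concrete = L/(kA) = 0.195/(1.26×19.5) = 0.007937 K/W
R_glass-fibre batt = L/(kA) = 0.13/(0.0476×19.5) = 0.1401 K/W
R_outer film = 1/(h_o·A) = 1/(23.2×19.5) = 0.00221 K/W
R_total = 0.1601 K/W;  Q = ΔT/R_total = 29/0.1601 = 181.2 W
T_interface = T_inner − Q·ΣR(inner→interface) = 288 − 181×0.01782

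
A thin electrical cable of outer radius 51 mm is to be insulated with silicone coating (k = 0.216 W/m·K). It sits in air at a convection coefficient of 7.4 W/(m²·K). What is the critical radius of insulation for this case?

For a cylinder r_cr = k/h = 0.216/7.4
r_cr = 29.2 mm; since the bare radius (51 mm) is above r_cr, any added insulation will reduce heat loss.

r_cr ≈ 29.2 mm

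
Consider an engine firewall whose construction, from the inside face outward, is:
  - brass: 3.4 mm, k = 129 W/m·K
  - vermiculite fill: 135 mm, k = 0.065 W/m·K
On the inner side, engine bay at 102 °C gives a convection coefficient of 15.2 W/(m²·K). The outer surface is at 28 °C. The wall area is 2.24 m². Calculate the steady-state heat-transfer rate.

Q ≈ 77.4 W

Series thermal resistances:
R_inner film = 1/(h_i·A) = 1/(15.2×2.24) = 0.02937 K/W
R_brass = L/(kA) = 0.0034/(129×2.24) = 1.177×10^-5 K/W
R_vermiculite fill = L/(kA) = 0.135/(0.065×2.24) = 0.9272 K/W
R_total = 0.9566 K/W
Q = ΔT / R_total = 74 / 0.9566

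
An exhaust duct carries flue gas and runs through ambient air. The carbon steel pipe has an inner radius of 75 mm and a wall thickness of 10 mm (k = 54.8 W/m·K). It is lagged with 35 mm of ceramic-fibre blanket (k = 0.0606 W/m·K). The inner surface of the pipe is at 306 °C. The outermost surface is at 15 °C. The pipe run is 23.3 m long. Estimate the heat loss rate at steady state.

Q ≈ 7480 W

Cylindrical conduction, so R = ln(r₂/r₁)/(2πkL) per layer, in series:
R_carbon steel pipe wall = ln(85/75)/(2π×54.8×23.3) = 1.56×10^-5 K/W
R_ceramic-fibre blanket = ln(120/85)/(2π×0.0606×23.3) = 0.03887 K/W
R_total = 0.03889 K/W
Q = ΔT/R_total = 291/0.03889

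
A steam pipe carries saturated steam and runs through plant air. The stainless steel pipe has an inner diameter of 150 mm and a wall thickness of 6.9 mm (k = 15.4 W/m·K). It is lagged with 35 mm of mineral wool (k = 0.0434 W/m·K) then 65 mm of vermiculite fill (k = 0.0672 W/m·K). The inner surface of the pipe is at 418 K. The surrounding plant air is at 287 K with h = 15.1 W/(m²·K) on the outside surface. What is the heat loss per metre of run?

Cylindrical conduction, so R = ln(r₂/r₁)/(2πkL) per layer, in series:
R_stainless steel pipe wall = ln(81.9/75)/(2π×15.4×1) = 9.096×10^-4 K/W
R_mineral wool = ln(116.9/81.9)/(2π×0.0434×1) = 1.305 K/W
R_vermiculite fill = ln(181.9/116.9)/(2π×0.0672×1) = 1.047 K/W
R_outer film = 1/(h_o·2πr_oL) = 1/(15.1×2π×0.1819×1) = 0.05794 K/W
R_total = 2.411 K/W
Q = ΔT/R_total = 131/2.411

q′ ≈ 54.3 W/m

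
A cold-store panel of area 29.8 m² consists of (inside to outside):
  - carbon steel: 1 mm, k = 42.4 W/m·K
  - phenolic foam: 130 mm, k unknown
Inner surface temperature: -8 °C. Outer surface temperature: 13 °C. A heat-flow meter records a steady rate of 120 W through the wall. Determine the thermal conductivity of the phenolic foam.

Using the resistance-network approach (series):
R_carbon steel = L/(kA) = 0.001/(42.4×29.8) = 7.914×10^-7 K/W
Sum of known resistances R_other = 7.914×10^-7 K/W
Total R = ΔT/Q = 21/120 = 0.175 K/W
R_phenolic foam = R_total − R_other = 0.175 K/W
k = L/(R·A) = 0.13/(0.175×29.8)

k ≈ 0.0249 W/(m·K)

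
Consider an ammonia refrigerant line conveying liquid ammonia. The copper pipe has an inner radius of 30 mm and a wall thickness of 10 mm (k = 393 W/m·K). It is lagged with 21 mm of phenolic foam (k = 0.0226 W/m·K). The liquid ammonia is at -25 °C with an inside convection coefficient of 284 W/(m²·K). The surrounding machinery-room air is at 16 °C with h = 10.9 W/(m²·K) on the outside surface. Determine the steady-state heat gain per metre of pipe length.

Per-layer cylindrical resistances, series-summed:
R_inner film = 1/(h_i·2πr₁L) = 1/(284×2π×0.03×1) = 0.01868 K/W
R_copper pipe wall = ln(40/30)/(2π×393×1) = 1.165×10^-4 K/W
R_phenolic foam = ln(61/40)/(2π×0.0226×1) = 2.972 K/W
R_outer film = 1/(h_o·2πr_oL) = 1/(10.9×2π×0.061×1) = 0.2394 K/W
R_total = 3.23 K/W
Q = ΔT/R_total = 41/3.23

q′ ≈ 12.7 W/m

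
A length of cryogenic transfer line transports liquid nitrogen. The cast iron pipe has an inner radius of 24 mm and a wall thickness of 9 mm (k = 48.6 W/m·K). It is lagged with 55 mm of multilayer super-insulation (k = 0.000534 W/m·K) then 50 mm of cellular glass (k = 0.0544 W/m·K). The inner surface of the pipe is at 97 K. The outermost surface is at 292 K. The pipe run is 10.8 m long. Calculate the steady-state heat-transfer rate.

Q ≈ 7.17 W

Treating each annulus and film as a series resistance:
R_cast iron pipe wall = ln(33/24)/(2π×48.6×10.8) = 9.656×10^-5 K/W
R_multilayer super-insulation = ln(88/33)/(2π×0.000534×10.8) = 27.07 K/W
R_cellular glass = ln(138/88)/(2π×0.0544×10.8) = 0.1219 K/W
R_total = 27.19 K/W
Q = ΔT/R_total = 195/27.19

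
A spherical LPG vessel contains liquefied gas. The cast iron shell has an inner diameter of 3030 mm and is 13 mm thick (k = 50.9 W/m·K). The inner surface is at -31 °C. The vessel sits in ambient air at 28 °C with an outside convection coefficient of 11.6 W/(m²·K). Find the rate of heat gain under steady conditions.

Q ≈ 20000 W

Radial (spherical) resistances in series:
R_cast iron shell = (1/1.515 − 1/1.528)/(4π×50.9) = 8.78×10^-6 K/W
R_outer film = 1/(h·4πr_o²) = 1/(11.6×4π×1.528²) = 0.002938 K/W
R_total = 0.002947 K/W
Q = ΔT/R_total = 59/0.002947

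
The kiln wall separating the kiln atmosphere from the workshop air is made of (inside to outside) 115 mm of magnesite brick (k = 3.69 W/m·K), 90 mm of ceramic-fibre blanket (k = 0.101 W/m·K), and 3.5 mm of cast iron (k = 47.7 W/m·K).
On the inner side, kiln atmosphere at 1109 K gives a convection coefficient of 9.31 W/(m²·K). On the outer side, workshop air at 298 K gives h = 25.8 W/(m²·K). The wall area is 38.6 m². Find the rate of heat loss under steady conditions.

Series thermal resistances:
R_inner film = 1/(h_i·A) = 1/(9.31×38.6) = 0.002783 K/W
R_magnesite brick = L/(kA) = 0.115/(3.69×38.6) = 8.074×10^-4 K/W
R_ceramic-fibre blanket = L/(kA) = 0.09/(0.101×38.6) = 0.02309 K/W
R_cast iron = L/(kA) = 0.0035/(47.7×38.6) = 1.901×10^-6 K/W
R_outer film = 1/(h_o·A) = 1/(25.8×38.6) = 0.001004 K/W
R_total = 0.02768 K/W
Q = ΔT / R_total = 811 / 0.02768

Q ≈ 29300 W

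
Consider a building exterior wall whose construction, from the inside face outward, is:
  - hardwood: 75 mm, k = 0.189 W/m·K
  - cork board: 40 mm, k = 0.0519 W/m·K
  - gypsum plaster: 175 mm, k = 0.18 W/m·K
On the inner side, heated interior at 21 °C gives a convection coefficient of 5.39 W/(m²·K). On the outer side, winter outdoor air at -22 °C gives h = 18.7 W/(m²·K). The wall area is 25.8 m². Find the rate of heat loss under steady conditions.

Treating each layer as a thermal resistance in series:
R_inner film = 1/(h_i·A) = 1/(5.39×25.8) = 0.007191 K/W
R_hardwood = L/(kA) = 0.075/(0.189×25.8) = 0.01538 K/W
R_cork board = L/(kA) = 0.04/(0.0519×25.8) = 0.02987 K/W
R_gypsum plaster = L/(kA) = 0.175/(0.18×25.8) = 0.03768 K/W
R_outer film = 1/(h_o·A) = 1/(18.7×25.8) = 0.002073 K/W
R_total = 0.0922 K/W
Q = ΔT / R_total = 43 / 0.0922

Q ≈ 466 W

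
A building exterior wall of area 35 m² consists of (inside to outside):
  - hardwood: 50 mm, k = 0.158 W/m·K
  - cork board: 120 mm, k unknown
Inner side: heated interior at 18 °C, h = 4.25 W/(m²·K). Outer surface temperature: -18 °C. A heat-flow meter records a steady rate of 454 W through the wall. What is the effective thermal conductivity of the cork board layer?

Using the resistance-network approach (series):
R_inner film = 1/(h_i·A) = 1/(4.25×35) = 0.006723 K/W
R_hardwood = L/(kA) = 0.05/(0.158×35) = 0.009042 K/W
Sum of known resistances R_other = 0.01576 K/W
Total R = ΔT/Q = 36/454 = 0.0793 K/W
R_cork board = R_total − R_other = 0.06353 K/W
k = L/(R·A) = 0.12/(0.06353×35)

k ≈ 0.054 W/(m·K)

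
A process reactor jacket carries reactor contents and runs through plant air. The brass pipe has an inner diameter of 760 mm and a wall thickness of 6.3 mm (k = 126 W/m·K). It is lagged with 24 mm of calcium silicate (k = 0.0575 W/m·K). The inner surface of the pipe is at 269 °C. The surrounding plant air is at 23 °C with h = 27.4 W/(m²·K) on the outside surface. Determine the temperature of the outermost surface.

T ≈ 42.2 °C

Radial resistances (cylindrical: R_cond = ln(r_o/r_i)/(2πkL), R_conv = 1/(h·2πrL)):
R_brass pipe wall = ln(386.3/380)/(2π×126×1) = 2.077×10^-5 K/W
R_calcium silicate = ln(410.3/386.3)/(2π×0.0575×1) = 0.1668 K/W
R_outer film = 1/(h_o·2πr_oL) = 1/(27.4×2π×0.4103×1) = 0.01416 K/W
R_total = 0.181 K/W
Q = ΔT/R_total = 246/0.181
Q = 1360 W/m
T_interface = T_inner − Q·ΣR(inner→interface) = 269 − 1360×0.1669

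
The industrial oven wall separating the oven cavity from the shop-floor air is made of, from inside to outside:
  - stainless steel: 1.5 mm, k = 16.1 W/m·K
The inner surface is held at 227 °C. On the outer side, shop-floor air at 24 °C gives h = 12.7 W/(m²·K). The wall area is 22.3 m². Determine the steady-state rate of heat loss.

Q ≈ 57400 W

Series thermal resistances:
R_stainless steel = L/(kA) = 0.0015/(16.1×22.3) = 4.178×10^-6 K/W
R_outer film = 1/(h_o·A) = 1/(12.7×22.3) = 0.003531 K/W
R_total = 0.003535 K/W
Q = ΔT / R_total = 203 / 0.003535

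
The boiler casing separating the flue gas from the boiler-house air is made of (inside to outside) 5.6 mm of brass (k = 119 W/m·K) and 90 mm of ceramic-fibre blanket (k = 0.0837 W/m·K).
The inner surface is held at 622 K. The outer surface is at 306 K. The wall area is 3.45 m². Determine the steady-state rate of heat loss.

Thermal resistances in series:
R_brass = L/(kA) = 0.0056/(119×3.45) = 1.364×10^-5 K/W
R_ceramic-fibre blanket = L/(kA) = 0.09/(0.0837×3.45) = 0.3117 K/W
R_total = 0.3117 K/W
Q = ΔT / R_total = 316 / 0.3117

Q ≈ 1010 W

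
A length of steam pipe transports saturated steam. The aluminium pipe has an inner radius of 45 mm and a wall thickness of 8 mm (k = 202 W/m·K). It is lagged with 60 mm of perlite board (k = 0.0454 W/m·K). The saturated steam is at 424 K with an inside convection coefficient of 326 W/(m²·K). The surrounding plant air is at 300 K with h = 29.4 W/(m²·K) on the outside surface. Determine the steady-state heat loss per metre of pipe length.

Radial resistances (cylindrical: R_cond = ln(r_o/r_i)/(2πkL), R_conv = 1/(h·2πrL)):
R_inner film = 1/(h_i·2πr₁L) = 1/(326×2π×0.045×1) = 0.01085 K/W
R_aluminium pipe wall = ln(53/45)/(2π×202×1) = 1.289×10^-4 K/W
R_perlite board = ln(113/53)/(2π×0.0454×1) = 2.654 K/W
R_outer film = 1/(h_o·2πr_oL) = 1/(29.4×2π×0.113×1) = 0.04791 K/W
R_total = 2.713 K/W
Q = ΔT/R_total = 124/2.713

q′ ≈ 45.7 W/m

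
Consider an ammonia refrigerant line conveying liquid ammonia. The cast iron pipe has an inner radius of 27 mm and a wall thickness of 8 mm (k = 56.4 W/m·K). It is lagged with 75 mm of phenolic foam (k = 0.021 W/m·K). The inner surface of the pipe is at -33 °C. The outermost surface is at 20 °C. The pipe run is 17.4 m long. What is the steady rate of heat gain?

Q ≈ 106 W

Radial resistances (cylindrical: R_cond = ln(r_o/r_i)/(2πkL), R_conv = 1/(h·2πrL)):
R_cast iron pipe wall = ln(35/27)/(2π×56.4×17.4) = 4.209×10^-5 K/W
R_phenolic foam = ln(110/35)/(2π×0.021×17.4) = 0.4988 K/W
R_total = 0.4988 K/W
Q = ΔT/R_total = 53/0.4988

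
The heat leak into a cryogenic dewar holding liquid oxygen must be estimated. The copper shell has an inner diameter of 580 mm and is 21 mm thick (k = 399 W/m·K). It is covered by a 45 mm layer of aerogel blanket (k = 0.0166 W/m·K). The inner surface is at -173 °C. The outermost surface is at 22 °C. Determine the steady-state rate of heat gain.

Q ≈ 100 W

Spherical conduction: R = (1/r_in − 1/r_out)/(4πk) per layer; series-sum.
R_copper shell = (1/0.29 − 1/0.311)/(4π×399) = 4.644×10^-5 K/W
R_aerogel blanket = (1/0.311 − 1/0.356)/(4π×0.0166) = 1.948 K/W
R_total = 1.948 K/W
Q = ΔT/R_total = 195/1.948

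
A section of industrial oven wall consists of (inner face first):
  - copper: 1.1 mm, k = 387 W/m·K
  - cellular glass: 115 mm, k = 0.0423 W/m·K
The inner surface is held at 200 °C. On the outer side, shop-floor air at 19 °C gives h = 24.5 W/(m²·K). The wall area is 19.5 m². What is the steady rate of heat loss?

Q ≈ 1280 W

Using the resistance-network approach (series):
R_copper = L/(kA) = 0.0011/(387×19.5) = 1.458×10^-7 K/W
R_cellular glass = L/(kA) = 0.115/(0.0423×19.5) = 0.1394 K/W
R_outer film = 1/(h_o·A) = 1/(24.5×19.5) = 0.002093 K/W
R_total = 0.1415 K/W
Q = ΔT / R_total = 181 / 0.1415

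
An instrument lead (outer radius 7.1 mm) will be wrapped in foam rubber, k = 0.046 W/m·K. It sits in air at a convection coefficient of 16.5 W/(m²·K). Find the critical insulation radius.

r_cr ≈ 2.79 mm

For a cylinder r_cr = k/h = 0.046/16.5
r_cr = 2.79 mm; since the bare radius (7.1 mm) is above r_cr, any added insulation will reduce heat loss.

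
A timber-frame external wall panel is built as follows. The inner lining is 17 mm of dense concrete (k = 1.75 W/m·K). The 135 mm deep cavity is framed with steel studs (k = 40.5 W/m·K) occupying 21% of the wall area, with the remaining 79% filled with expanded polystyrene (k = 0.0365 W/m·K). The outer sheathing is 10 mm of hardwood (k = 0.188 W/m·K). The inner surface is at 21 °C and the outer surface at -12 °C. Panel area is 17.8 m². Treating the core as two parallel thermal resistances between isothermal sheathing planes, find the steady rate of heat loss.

Q ≈ 7460 W

Sheathing layers in series; stud and cavity paths in parallel between them.
R_inner = 0.017/(1.75×17.8) = 5.457×10^-4 K/W
R_stud  = 0.135/(40.5×0.21×17.8) = 8.917×10^-4 K/W
R_cav   = 0.135/(0.0365×0.79×17.8) = 0.263 K/W
1/R_core = 1/R_stud + 1/R_cav → R_core = 8.887×10^-4 K/W
R_outer = 0.01/(0.188×17.8) = 0.002988 K/W
R_total = 0.004423 K/W
Q = ΔT/R_total = 33/0.004423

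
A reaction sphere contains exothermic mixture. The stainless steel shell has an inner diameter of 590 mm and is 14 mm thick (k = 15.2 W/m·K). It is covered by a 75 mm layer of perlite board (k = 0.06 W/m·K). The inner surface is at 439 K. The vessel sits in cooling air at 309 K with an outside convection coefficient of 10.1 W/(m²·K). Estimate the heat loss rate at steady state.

Q ≈ 146 W

Each spherical layer contributes R = (1/r_i − 1/r_o)/(4πk):
R_stainless steel shell = (1/0.295 − 1/0.309)/(4π×15.2) = 8.041×10^-4 K/W
R_perlite board = (1/0.309 − 1/0.384)/(4π×0.06) = 0.8383 K/W
R_outer film = 1/(h·4πr_o²) = 1/(10.1×4π×0.384²) = 0.05343 K/W
R_total = 0.8926 K/W
Q = ΔT/R_total = 130/0.8926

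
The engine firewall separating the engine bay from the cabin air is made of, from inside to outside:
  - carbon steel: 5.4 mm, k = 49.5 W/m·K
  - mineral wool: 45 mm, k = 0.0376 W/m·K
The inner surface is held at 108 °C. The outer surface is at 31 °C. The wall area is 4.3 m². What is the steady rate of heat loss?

Treating each layer as a thermal resistance in series:
R_carbon steel = L/(kA) = 0.0054/(49.5×4.3) = 2.537×10^-5 K/W
R_mineral wool = L/(kA) = 0.045/(0.0376×4.3) = 0.2783 K/W
R_total = 0.2784 K/W
Q = ΔT / R_total = 77 / 0.2784

Q ≈ 277 W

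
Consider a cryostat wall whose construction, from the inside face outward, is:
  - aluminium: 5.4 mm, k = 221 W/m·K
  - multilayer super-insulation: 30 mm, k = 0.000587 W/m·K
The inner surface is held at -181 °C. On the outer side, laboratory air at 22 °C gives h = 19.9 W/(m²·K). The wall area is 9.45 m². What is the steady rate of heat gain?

Series thermal resistances:
R_aluminium = L/(kA) = 0.0054/(221×9.45) = 2.586×10^-6 K/W
R_multilayer super-insulation = L/(kA) = 0.03/(0.000587×9.45) = 5.408 K/W
R_outer film = 1/(h_o·A) = 1/(19.9×9.45) = 0.005318 K/W
R_total = 5.414 K/W
Q = ΔT / R_total = 203 / 5.414

Q ≈ 37.5 W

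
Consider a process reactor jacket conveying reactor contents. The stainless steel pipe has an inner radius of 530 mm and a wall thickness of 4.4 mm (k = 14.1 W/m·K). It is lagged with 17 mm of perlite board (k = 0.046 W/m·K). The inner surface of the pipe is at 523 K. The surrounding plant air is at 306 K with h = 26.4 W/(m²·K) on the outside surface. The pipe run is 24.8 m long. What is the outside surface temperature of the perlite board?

T ≈ 326 K

For a radial system each layer contributes R = ln(r_out/r_in)/(2πkL); films add R = 1/(hA).
R_stainless steel pipe wall = ln(534.4/530)/(2π×14.1×24.8) = 3.763×10^-6 K/W
R_perlite board = ln(551.4/534.4)/(2π×0.046×24.8) = 0.004369 K/W
R_outer film = 1/(h_o·2πr_oL) = 1/(26.4×2π×0.5514×24.8) = 4.409×10^-4 K/W
R_total = 0.004814 K/W
Q = ΔT/R_total = 217/0.004814
Q = 45100 W
T_interface = T_inner − Q·ΣR(inner→interface) = 523 − 45100×0.004373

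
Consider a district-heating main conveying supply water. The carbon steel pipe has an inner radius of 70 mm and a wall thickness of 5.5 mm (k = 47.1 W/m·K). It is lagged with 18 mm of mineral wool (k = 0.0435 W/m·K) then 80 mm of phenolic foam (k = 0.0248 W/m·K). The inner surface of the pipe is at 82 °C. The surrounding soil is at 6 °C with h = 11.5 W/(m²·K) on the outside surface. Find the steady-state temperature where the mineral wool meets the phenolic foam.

T ≈ 69.7 °C

For a radial system each layer contributes R = ln(r_out/r_in)/(2πkL); films add R = 1/(hA).
R_carbon steel pipe wall = ln(75.5/70)/(2π×47.1×1) = 2.556×10^-4 K/W
R_mineral wool = ln(93.5/75.5)/(2π×0.0435×1) = 0.7823 K/W
R_phenolic foam = ln(173.5/93.5)/(2π×0.0248×1) = 3.967 K/W
R_outer film = 1/(h_o·2πr_oL) = 1/(11.5×2π×0.1735×1) = 0.07977 K/W
R_total = 4.83 K/W
Q = ΔT/R_total = 76/4.83
Q = 15.7 W/m
T_interface = T_inner − Q·ΣR(inner→interface) = 82 − 15.7×0.7826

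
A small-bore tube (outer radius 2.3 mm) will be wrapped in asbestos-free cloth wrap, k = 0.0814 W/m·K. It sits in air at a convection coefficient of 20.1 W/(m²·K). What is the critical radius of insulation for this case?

r_cr ≈ 4.05 mm

For a cylinder r_cr = k/h = 0.0814/20.1
r_cr = 4.05 mm; since the bare radius (2.3 mm) is below r_cr, adding a thin layer of insulation will *increase* heat loss.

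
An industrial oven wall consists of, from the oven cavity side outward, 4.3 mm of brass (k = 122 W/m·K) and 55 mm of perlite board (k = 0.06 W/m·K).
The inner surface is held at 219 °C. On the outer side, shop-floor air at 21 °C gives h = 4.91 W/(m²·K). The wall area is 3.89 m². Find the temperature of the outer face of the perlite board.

T ≈ 57 °C

Model the wall as resistances in series:
R_brass = L/(kA) = 0.0043/(122×3.89) = 9.061×10^-6 K/W
R_perlite board = L/(kA) = 0.055/(0.06×3.89) = 0.2356 K/W
R_outer film = 1/(h_o·A) = 1/(4.91×3.89) = 0.05236 K/W
R_total = 0.288 K/W;  Q = ΔT/R_total = 198/0.288 = 687.5 W
T_interface = T_inner − Q·ΣR(inner→interface) = 219 − 687×0.2357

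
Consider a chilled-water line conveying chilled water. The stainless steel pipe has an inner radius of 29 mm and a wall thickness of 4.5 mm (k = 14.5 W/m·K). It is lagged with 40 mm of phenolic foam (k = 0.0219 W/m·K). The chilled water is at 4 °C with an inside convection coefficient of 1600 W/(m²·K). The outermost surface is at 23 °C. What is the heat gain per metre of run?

Treating each annulus and film as a series resistance:
R_inner film = 1/(h_i·2πr₁L) = 1/(1600×2π×0.029×1) = 0.00343 K/W
R_stainless steel pipe wall = ln(33.5/29)/(2π×14.5×1) = 0.001583 K/W
R_phenolic foam = ln(73.5/33.5)/(2π×0.0219×1) = 5.71 K/W
R_total = 5.715 K/W
Q = ΔT/R_total = 19/5.715

q′ ≈ 3.32 W/m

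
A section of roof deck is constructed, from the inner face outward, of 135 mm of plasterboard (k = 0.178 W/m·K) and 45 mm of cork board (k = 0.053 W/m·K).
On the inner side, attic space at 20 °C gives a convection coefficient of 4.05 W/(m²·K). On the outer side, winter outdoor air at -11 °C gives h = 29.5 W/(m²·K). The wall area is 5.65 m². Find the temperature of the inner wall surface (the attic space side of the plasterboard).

T ≈ 15.9 °C

Series thermal resistances:
R_inner film = 1/(h_i·A) = 1/(4.05×5.65) = 0.0437 K/W
R_plasterboard = L/(kA) = 0.135/(0.178×5.65) = 0.1342 K/W
R_cork board = L/(kA) = 0.045/(0.053×5.65) = 0.1503 K/W
R_outer film = 1/(h_o·A) = 1/(29.5×5.65) = 0.006 K/W
R_total = 0.3342 K/W;  Q = ΔT/R_total = 31/0.3342 = 92.76 W
T_interface = T_inner − Q·ΣR(inner→interface) = 20 − 92.8×0.0437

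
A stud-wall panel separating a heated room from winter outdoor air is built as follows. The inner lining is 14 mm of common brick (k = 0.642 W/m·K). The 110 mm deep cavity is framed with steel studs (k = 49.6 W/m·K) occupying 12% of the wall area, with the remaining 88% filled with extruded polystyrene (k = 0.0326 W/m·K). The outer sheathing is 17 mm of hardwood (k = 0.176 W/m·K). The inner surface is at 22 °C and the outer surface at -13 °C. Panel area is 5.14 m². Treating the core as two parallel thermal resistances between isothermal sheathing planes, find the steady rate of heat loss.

Q ≈ 1320 W

Sheathing layers in series; stud and cavity paths in parallel between them.
R_inner = 0.014/(0.642×5.14) = 0.004243 K/W
R_stud  = 0.11/(49.6×0.12×5.14) = 0.003596 K/W
R_cav   = 0.11/(0.0326×0.88×5.14) = 0.746 K/W
1/R_core = 1/R_stud + 1/R_cav → R_core = 0.003578 K/W
R_outer = 0.017/(0.176×5.14) = 0.01879 K/W
R_total = 0.02661 K/W
Q = ΔT/R_total = 35/0.02661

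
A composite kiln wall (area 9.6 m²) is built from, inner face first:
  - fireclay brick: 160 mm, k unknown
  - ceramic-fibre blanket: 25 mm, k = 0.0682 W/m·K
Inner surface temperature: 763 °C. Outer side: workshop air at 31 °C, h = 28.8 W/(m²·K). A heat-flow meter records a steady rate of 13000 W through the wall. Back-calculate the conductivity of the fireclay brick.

Thermal resistances in series:
R_ceramic-fibre blanket = L/(kA) = 0.025/(0.0682×9.6) = 0.03818 K/W
R_outer film = 1/(h_o·A) = 1/(28.8×9.6) = 0.003617 K/W
Sum of known resistances R_other = 0.0418 K/W
Total R = ΔT/Q = 732/13000 = 0.05631 K/W
R_fireclay brick = R_total − R_other = 0.01451 K/W
k = L/(R·A) = 0.16/(0.01451×9.6)

k ≈ 1.15 W/(m·K)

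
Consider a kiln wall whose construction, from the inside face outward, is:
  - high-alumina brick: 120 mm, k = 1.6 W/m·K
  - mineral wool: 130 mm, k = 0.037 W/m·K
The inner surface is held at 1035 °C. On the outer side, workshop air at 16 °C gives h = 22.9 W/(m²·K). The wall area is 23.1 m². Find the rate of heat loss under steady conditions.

Model the wall as resistances in series:
R_high-alumina brick = L/(kA) = 0.12/(1.6×23.1) = 0.003247 K/W
R_mineral wool = L/(kA) = 0.13/(0.037×23.1) = 0.1521 K/W
R_outer film = 1/(h_o·A) = 1/(22.9×23.1) = 0.00189 K/W
R_total = 0.1572 K/W
Q = ΔT / R_total = 1019 / 0.1572

Q ≈ 6480 W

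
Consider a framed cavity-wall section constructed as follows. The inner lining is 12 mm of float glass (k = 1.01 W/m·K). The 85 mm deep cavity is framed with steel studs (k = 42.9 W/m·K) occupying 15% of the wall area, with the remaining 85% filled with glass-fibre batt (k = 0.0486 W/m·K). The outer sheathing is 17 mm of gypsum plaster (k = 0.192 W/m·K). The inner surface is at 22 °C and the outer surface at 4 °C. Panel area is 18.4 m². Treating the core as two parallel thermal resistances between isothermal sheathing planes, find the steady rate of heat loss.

Q ≈ 2920 W

Sheathing layers in series; stud and cavity paths in parallel between them.
R_inner = 0.012/(1.01×18.4) = 6.457×10^-4 K/W
R_stud  = 0.085/(42.9×0.15×18.4) = 7.179×10^-4 K/W
R_cav   = 0.085/(0.0486×0.85×18.4) = 0.1118 K/W
1/R_core = 1/R_stud + 1/R_cav → R_core = 7.133×10^-4 K/W
R_outer = 0.017/(0.192×18.4) = 0.004812 K/W
R_total = 0.006171 K/W
Q = ΔT/R_total = 18/0.006171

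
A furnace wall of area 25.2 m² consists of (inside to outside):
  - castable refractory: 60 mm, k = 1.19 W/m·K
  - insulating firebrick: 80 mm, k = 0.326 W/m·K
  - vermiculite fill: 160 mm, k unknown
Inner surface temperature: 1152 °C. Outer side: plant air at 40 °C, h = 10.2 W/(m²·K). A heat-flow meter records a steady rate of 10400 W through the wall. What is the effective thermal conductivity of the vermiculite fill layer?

k ≈ 0.0695 W/(m·K)

Model the wall as resistances in series:
R_castable refractory = L/(kA) = 0.06/(1.19×25.2) = 0.002001 K/W
R_insulating firebrick = L/(kA) = 0.08/(0.326×25.2) = 0.009738 K/W
R_outer film = 1/(h_o·A) = 1/(10.2×25.2) = 0.00389 K/W
Sum of known resistances R_other = 0.01563 K/W
Total R = ΔT/Q = 1112/10400 = 0.1069 K/W
R_vermiculite fill = R_total − R_other = 0.09129 K/W
k = L/(R·A) = 0.16/(0.09129×25.2)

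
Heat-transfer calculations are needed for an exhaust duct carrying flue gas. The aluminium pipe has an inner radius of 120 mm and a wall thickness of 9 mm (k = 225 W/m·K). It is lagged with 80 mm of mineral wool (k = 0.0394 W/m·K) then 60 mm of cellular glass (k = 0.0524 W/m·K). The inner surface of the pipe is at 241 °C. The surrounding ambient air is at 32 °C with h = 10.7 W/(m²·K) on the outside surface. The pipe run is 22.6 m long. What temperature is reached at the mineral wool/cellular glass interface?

T ≈ 94 °C

Treating each annulus and film as a series resistance:
R_aluminium pipe wall = ln(129/120)/(2π×225×22.6) = 2.264×10^-6 K/W
R_mineral wool = ln(209/129)/(2π×0.0394×22.6) = 0.08624 K/W
R_cellular glass = ln(269/209)/(2π×0.0524×22.6) = 0.03392 K/W
R_outer film = 1/(h_o·2πr_oL) = 1/(10.7×2π×0.269×22.6) = 0.002447 K/W
R_total = 0.1226 K/W
Q = ΔT/R_total = 209/0.1226
Q = 1700 W
T_interface = T_inner − Q·ΣR(inner→interface) = 241 − 1700×0.08625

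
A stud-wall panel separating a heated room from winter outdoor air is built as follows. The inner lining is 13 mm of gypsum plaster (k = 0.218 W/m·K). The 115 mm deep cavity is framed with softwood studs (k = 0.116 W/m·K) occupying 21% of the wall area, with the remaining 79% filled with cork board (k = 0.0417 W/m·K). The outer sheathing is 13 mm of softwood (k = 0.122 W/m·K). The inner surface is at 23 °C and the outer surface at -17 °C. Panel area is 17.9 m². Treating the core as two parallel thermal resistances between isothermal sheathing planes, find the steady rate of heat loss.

Sheathing layers in series; stud and cavity paths in parallel between them.
R_inner = 0.013/(0.218×17.9) = 0.003331 K/W
R_stud  = 0.115/(0.116×0.21×17.9) = 0.2637 K/W
R_cav   = 0.115/(0.0417×0.79×17.9) = 0.195 K/W
1/R_core = 1/R_stud + 1/R_cav → R_core = 0.1121 K/W
R_outer = 0.013/(0.122×17.9) = 0.005953 K/W
R_total = 0.1214 K/W
Q = ΔT/R_total = 40/0.1214

Q ≈ 329 W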